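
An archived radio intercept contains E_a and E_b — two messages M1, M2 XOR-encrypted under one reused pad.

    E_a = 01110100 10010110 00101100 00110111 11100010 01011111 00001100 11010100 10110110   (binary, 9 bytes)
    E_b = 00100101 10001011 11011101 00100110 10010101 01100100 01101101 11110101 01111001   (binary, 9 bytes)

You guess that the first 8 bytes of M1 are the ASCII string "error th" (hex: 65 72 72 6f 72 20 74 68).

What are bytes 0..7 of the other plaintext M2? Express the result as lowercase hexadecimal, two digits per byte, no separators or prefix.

346f837e051b1549

First, E_a ⊕ E_b = (M1 ⊕ K) ⊕ (M2 ⊕ K) = M1 ⊕ M2, so the key drops out. Then M2 = (M1 ⊕ M2) ⊕ M1 over the first 8 bytes.
byte 0: (74 xor 25) xor 65 = 51 xor 65 = 34
byte 1: (96 xor 8b) xor 72 = 1d xor 72 = 6f
byte 2: (2c xor dd) xor 72 = f1 xor 72 = 83
byte 3: (37 xor 26) xor 6f = 11 xor 6f = 7e
byte 4: (e2 xor 95) xor 72 = 77 xor 72 = 05
byte 5: (5f xor 64) xor 20 = 3b xor 20 = 1b
byte 6: (0c xor 6d) xor 74 = 61 xor 74 = 15
byte 7: (d4 xor f5) xor 68 = 21 xor 68 = 49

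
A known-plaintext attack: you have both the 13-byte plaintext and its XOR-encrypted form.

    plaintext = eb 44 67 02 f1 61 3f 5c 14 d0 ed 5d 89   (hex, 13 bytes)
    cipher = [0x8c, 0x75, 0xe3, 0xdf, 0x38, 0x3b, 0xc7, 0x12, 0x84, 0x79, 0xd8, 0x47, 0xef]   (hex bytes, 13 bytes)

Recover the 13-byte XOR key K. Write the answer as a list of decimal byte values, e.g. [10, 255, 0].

Since cipher = plaintext ⊕ K, XORing both sides with plaintext gives K = plaintext ⊕ cipher.
byte 0: 11101011 xor 10001100 = 01100111
byte 1: 01000100 xor 01110101 = 00110001
byte 2: 01100111 xor 11100011 = 10000100
byte 3: 00000010 xor 11011111 = 11011101
byte 4: 11110001 xor 00111000 = 11001001
byte 5: 01100001 xor 00111011 = 01011010
byte 6: 00111111 xor 11000111 = 11111000
byte 7: 01011100 xor 00010010 = 01001110
byte 8: 00010100 xor 10000100 = 10010000
byte 9: 11010000 xor 01111001 = 10101001
byte 10: 11101101 xor 11011000 = 00110101
byte 11: 01011101 xor 01000111 = 00011010
byte 12: 10001001 xor 11101111 = 01100110

[103, 49, 132, 221, 201, 90, 248, 78, 144, 169, 53, 26, 102]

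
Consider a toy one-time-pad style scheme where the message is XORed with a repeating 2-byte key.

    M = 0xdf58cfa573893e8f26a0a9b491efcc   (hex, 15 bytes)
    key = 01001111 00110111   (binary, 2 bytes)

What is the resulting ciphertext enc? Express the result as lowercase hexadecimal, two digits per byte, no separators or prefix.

The 2-byte key repeats, so the effective keystream is 4f 37 4f 37 4f 37 4f 37 4f 37 4f 37 4f 37 4f.
byte 0: 223 ^  79 = 144
byte 1:  88 ^  55 = 111
byte 2: 207 ^  79 = 128
byte 3: 165 ^  55 = 146
byte 4: 115 ^  79 =  60
byte 5: 137 ^  55 = 190
byte 6:  62 ^  79 = 113
byte 7: 143 ^  55 = 184
byte 8:  38 ^  79 = 105
byte 9: 160 ^  55 = 151
byte 10: 169 ^  79 = 230
byte 11: 180 ^  55 = 131
byte 12: 145 ^  79 = 222
byte 13: 239 ^  55 = 216
byte 14: 204 ^  79 = 131

906f80923cbe71b86997e683ded883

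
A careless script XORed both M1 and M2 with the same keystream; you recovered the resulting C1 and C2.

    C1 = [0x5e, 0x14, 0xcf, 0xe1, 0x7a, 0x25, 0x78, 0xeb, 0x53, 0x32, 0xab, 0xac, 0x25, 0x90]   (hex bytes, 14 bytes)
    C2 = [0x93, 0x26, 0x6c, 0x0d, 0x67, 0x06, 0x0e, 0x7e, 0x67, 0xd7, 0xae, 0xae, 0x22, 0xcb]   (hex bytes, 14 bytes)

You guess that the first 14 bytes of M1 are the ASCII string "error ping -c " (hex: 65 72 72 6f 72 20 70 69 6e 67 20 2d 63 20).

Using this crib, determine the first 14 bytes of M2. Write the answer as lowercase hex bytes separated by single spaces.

a8 40 d1 83 6f 03 06 fc 5a 82 25 2f 64 7b

First, C1 ⊕ C2 = (M1 ⊕ K) ⊕ (M2 ⊕ K) = M1 ⊕ M2, so the key drops out. Then M2 = (M1 ⊕ M2) ⊕ M1 over the first 14 bytes.
byte 0: (5e XOR 93) XOR 65 = cd XOR 65 = a8
byte 1: (14 XOR 26) XOR 72 = 32 XOR 72 = 40
byte 2: (cf XOR 6c) XOR 72 = a3 XOR 72 = d1
byte 3: (e1 XOR 0d) XOR 6f = ec XOR 6f = 83
byte 4: (7a XOR 67) XOR 72 = 1d XOR 72 = 6f
byte 5: (25 XOR 06) XOR 20 = 23 XOR 20 = 03
byte 6: (78 XOR 0e) XOR 70 = 76 XOR 70 = 06
byte 7: (eb XOR 7e) XOR 69 = 95 XOR 69 = fc
byte 8: (53 XOR 67) XOR 6e = 34 XOR 6e = 5a
byte 9: (32 XOR d7) XOR 67 = e5 XOR 67 = 82
byte 10: (ab XOR ae) XOR 20 = 05 XOR 20 = 25
byte 11: (ac XOR ae) XOR 2d = 02 XOR 2d = 2f
byte 12: (25 XOR 22) XOR 63 = 07 XOR 63 = 64
byte 13: (90 XOR cb) XOR 20 = 5b XOR 20 = 7b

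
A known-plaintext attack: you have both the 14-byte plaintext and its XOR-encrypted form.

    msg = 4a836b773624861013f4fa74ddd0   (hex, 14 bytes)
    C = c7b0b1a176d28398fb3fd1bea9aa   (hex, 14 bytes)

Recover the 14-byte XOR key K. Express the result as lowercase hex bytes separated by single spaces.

Since C = msg ⊕ K, XORing both sides with msg gives K = msg ⊕ C.
4a xor c7 = 8d
83 xor b0 = 33
6b xor b1 = da
77 xor a1 = d6
36 xor 76 = 40
24 xor d2 = f6
86 xor 83 = 05
10 xor 98 = 88
13 xor fb = e8
f4 xor 3f = cb
fa xor d1 = 2b
74 xor be = ca
dd xor a9 = 74
d0 xor aa = 7a

8d 33 da d6 40 f6 05 88 e8 cb 2b ca 74 7a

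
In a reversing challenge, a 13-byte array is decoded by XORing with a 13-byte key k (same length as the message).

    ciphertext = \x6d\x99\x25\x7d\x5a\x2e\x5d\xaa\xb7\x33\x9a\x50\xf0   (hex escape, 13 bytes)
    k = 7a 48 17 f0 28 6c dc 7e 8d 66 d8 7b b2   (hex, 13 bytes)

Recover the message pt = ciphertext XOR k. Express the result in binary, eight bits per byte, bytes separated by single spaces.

00010111 11010001 00110010 10001101 01110010 01000010 10000001 11010100 00111010 01010101 01000010 00101011 01000010

6d xor 7a = 17
99 xor 48 = d1
25 xor 17 = 32
7d xor f0 = 8d
5a xor 28 = 72
2e xor 6c = 42
5d xor dc = 81
aa xor 7e = d4
b7 xor 8d = 3a
33 xor 66 = 55
9a xor d8 = 42
50 xor 7b = 2b
f0 xor b2 = 42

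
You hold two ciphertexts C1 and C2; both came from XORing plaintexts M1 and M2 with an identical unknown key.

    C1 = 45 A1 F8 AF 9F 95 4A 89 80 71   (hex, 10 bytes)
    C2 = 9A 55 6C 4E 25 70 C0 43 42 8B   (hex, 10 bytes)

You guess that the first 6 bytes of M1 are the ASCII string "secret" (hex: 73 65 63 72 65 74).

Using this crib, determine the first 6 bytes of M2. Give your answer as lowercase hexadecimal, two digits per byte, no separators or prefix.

First, C1 ⊕ C2 = (M1 ⊕ K) ⊕ (M2 ⊕ K) = M1 ⊕ M2, so the key drops out. Then M2 = (M1 ⊕ M2) ⊕ M1 over the first 6 bytes.
byte 0: (45 ⊕ 9a) ⊕ 73 = df ⊕ 73 = ac
byte 1: (a1 ⊕ 55) ⊕ 65 = f4 ⊕ 65 = 91
byte 2: (f8 ⊕ 6c) ⊕ 63 = 94 ⊕ 63 = f7
byte 3: (af ⊕ 4e) ⊕ 72 = e1 ⊕ 72 = 93
byte 4: (9f ⊕ 25) ⊕ 65 = ba ⊕ 65 = df
byte 5: (95 ⊕ 70) ⊕ 74 = e5 ⊕ 74 = 91

ac91f793df91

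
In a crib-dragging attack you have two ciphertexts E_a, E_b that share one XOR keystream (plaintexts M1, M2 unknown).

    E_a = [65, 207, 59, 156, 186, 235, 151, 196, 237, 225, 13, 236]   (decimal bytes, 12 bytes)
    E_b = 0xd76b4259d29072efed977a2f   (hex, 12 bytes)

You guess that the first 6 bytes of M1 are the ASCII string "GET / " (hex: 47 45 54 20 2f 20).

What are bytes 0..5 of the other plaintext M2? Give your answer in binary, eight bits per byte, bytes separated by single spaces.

First, E_a ⊕ E_b = (M1 ⊕ K) ⊕ (M2 ⊕ K) = M1 ⊕ M2, so the key drops out. Then M2 = (M1 ⊕ M2) ⊕ M1 over the first 6 bytes.
byte 0: (41 XOR d7) XOR 47 = 96 XOR 47 = d1
byte 1: (cf XOR 6b) XOR 45 = a4 XOR 45 = e1
byte 2: (3b XOR 42) XOR 54 = 79 XOR 54 = 2d
byte 3: (9c XOR 59) XOR 20 = c5 XOR 20 = e5
byte 4: (ba XOR d2) XOR 2f = 68 XOR 2f = 47
byte 5: (eb XOR 90) XOR 20 = 7b XOR 20 = 5b

11010001 11100001 00101101 11100101 01000111 01011011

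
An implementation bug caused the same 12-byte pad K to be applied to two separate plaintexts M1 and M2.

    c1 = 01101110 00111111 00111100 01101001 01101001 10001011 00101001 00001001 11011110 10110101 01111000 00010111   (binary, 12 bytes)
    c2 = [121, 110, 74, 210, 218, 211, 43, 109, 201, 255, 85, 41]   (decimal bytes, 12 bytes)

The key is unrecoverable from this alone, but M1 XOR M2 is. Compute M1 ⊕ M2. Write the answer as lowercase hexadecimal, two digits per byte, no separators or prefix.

c1 ⊕ c2 = (M1 ⊕ K) ⊕ (M2 ⊕ K) = M1 ⊕ M2 — the shared key cancels under XOR.
6e xor 79 = 17
3f xor 6e = 51
3c xor 4a = 76
69 xor d2 = bb
69 xor da = b3
8b xor d3 = 58
29 xor 2b = 02
09 xor 6d = 64
de xor c9 = 17
b5 xor ff = 4a
78 xor 55 = 2d
17 xor 29 = 3e

175176bbb3580264174a2d3e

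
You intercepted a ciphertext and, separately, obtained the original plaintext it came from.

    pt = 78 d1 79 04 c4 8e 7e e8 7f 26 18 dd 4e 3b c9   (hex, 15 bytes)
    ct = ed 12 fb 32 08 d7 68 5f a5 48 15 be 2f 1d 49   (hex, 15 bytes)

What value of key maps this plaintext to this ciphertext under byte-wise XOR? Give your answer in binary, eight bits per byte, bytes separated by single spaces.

Since ct = pt ⊕ key, XORing both sides with pt gives key = pt ⊕ ct.
78 xor ed = 95
d1 xor 12 = c3
79 xor fb = 82
04 xor 32 = 36
c4 xor 08 = cc
8e xor d7 = 59
7e xor 68 = 16
e8 xor 5f = b7
7f xor a5 = da
26 xor 48 = 6e
18 xor 15 = 0d
dd xor be = 63
4e xor 2f = 61
3b xor 1d = 26
c9 xor 49 = 80

10010101 11000011 10000010 00110110 11001100 01011001 00010110 10110111 11011010 01101110 00001101 01100011 01100001 00100110 10000000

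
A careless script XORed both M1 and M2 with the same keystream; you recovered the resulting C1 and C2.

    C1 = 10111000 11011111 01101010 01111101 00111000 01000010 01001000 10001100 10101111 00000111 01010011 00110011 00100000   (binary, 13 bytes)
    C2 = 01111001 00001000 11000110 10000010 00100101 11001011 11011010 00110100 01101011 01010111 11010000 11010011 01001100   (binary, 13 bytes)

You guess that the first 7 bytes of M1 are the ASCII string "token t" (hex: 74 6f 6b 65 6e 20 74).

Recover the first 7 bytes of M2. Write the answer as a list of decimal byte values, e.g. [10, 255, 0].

[181, 184, 199, 154, 115, 169, 230]

First, C1 ⊕ C2 = (M1 ⊕ K) ⊕ (M2 ⊕ K) = M1 ⊕ M2, so the key drops out. Then M2 = (M1 ⊕ M2) ⊕ M1 over the first 7 bytes.
byte 0: (b8 ^ 79) ^ 74 = c1 ^ 74 = b5
byte 1: (df ^ 08) ^ 6f = d7 ^ 6f = b8
byte 2: (6a ^ c6) ^ 6b = ac ^ 6b = c7
byte 3: (7d ^ 82) ^ 65 = ff ^ 65 = 9a
byte 4: (38 ^ 25) ^ 6e = 1d ^ 6e = 73
byte 5: (42 ^ cb) ^ 20 = 89 ^ 20 = a9
byte 6: (48 ^ da) ^ 74 = 92 ^ 74 = e6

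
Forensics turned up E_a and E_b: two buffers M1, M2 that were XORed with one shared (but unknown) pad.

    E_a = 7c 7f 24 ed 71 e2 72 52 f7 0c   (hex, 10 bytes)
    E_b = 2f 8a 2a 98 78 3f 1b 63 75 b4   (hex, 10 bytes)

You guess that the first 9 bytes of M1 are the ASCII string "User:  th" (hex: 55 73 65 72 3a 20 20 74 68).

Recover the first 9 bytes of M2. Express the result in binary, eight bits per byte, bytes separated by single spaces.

First, E_a ⊕ E_b = (M1 ⊕ K) ⊕ (M2 ⊕ K) = M1 ⊕ M2, so the key drops out. Then M2 = (M1 ⊕ M2) ⊕ M1 over the first 9 bytes.
byte 0: (7c ⊕ 2f) ⊕ 55 = 53 ⊕ 55 = 06
byte 1: (7f ⊕ 8a) ⊕ 73 = f5 ⊕ 73 = 86
byte 2: (24 ⊕ 2a) ⊕ 65 = 0e ⊕ 65 = 6b
byte 3: (ed ⊕ 98) ⊕ 72 = 75 ⊕ 72 = 07
byte 4: (71 ⊕ 78) ⊕ 3a = 09 ⊕ 3a = 33
byte 5: (e2 ⊕ 3f) ⊕ 20 = dd ⊕ 20 = fd
byte 6: (72 ⊕ 1b) ⊕ 20 = 69 ⊕ 20 = 49
byte 7: (52 ⊕ 63) ⊕ 74 = 31 ⊕ 74 = 45
byte 8: (f7 ⊕ 75) ⊕ 68 = 82 ⊕ 68 = ea

00000110 10000110 01101011 00000111 00110011 11111101 01001001 01000101 11101010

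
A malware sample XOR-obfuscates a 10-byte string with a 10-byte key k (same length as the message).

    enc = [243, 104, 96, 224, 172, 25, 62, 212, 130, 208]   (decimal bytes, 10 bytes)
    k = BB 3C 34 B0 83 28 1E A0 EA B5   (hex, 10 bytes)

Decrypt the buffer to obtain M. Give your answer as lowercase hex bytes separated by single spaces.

XOR is its own inverse, so applying the key byte-wise gives the result directly.
f3 XOR bb = 48
68 XOR 3c = 54
60 XOR 34 = 54
e0 XOR b0 = 50
ac XOR 83 = 2f
19 XOR 28 = 31
3e XOR 1e = 20
d4 XOR a0 = 74
82 XOR ea = 68
d0 XOR b5 = 65

48 54 54 50 2f 31 20 74 68 65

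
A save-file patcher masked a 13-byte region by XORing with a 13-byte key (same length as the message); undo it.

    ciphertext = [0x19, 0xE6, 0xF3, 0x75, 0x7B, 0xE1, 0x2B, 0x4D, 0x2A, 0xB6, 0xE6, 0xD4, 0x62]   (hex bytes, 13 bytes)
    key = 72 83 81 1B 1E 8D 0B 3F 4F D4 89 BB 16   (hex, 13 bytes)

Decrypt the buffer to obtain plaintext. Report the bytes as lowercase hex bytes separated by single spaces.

6b 65 72 6e 65 6c 20 72 65 62 6f 6f 74

19 ⊕ 72 = 6b
e6 ⊕ 83 = 65
f3 ⊕ 81 = 72
75 ⊕ 1b = 6e
7b ⊕ 1e = 65
e1 ⊕ 8d = 6c
2b ⊕ 0b = 20
4d ⊕ 3f = 72
2a ⊕ 4f = 65
b6 ⊕ d4 = 62
e6 ⊕ 89 = 6f
d4 ⊕ bb = 6f
62 ⊕ 16 = 74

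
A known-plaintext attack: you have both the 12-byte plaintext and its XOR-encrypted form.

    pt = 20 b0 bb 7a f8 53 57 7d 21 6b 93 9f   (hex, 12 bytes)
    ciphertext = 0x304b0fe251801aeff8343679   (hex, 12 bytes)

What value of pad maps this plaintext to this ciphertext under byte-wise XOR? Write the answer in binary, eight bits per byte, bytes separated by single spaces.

00010000 11111011 10110100 10011000 10101001 11010011 01001101 10010010 11011001 01011111 10100101 11100110

Since ciphertext = pt ⊕ pad, XORing both sides with pt gives pad = pt ⊕ ciphertext.
byte 0: 20 ^ 30 = 10
byte 1: b0 ^ 4b = fb
byte 2: bb ^ 0f = b4
byte 3: 7a ^ e2 = 98
byte 4: f8 ^ 51 = a9
byte 5: 53 ^ 80 = d3
byte 6: 57 ^ 1a = 4d
byte 7: 7d ^ ef = 92
byte 8: 21 ^ f8 = d9
byte 9: 6b ^ 34 = 5f
byte 10: 93 ^ 36 = a5
byte 11: 9f ^ 79 = e6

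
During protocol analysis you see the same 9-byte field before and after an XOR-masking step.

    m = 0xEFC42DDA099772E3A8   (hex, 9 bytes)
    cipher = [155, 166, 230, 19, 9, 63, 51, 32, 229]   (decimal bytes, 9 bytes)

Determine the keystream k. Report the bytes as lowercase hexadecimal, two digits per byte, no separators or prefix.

7462cbc900a841c34d

Since cipher = m ⊕ k, XORing both sides with m gives k = m ⊕ cipher.
ef xor 9b = 74
c4 xor a6 = 62
2d xor e6 = cb
da xor 13 = c9
09 xor 09 = 00
97 xor 3f = a8
72 xor 33 = 41
e3 xor 20 = c3
a8 xor e5 = 4d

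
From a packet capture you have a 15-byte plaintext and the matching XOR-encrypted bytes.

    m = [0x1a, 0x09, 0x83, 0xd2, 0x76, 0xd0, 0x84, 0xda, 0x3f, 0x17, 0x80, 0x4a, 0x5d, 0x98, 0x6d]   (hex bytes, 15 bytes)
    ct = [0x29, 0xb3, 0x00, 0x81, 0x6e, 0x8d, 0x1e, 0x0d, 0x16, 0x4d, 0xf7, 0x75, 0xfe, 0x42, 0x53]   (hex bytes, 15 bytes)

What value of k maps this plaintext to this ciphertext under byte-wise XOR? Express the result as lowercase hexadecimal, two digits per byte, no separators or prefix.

Since ct = m ⊕ k, XORing both sides with m gives k = m ⊕ ct.
byte 0:  26 XOR  41 =  51
byte 1:   9 XOR 179 = 186
byte 2: 131 XOR   0 = 131
byte 3: 210 XOR 129 =  83
byte 4: 118 XOR 110 =  24
byte 5: 208 XOR 141 =  93
byte 6: 132 XOR  30 = 154
byte 7: 218 XOR  13 = 215
byte 8:  63 XOR  22 =  41
byte 9:  23 XOR  77 =  90
byte 10: 128 XOR 247 = 119
byte 11:  74 XOR 117 =  63
byte 12:  93 XOR 254 = 163
byte 13: 152 XOR  66 = 218
byte 14: 109 XOR  83 =  62

33ba8353185d9ad7295a773fa3da3e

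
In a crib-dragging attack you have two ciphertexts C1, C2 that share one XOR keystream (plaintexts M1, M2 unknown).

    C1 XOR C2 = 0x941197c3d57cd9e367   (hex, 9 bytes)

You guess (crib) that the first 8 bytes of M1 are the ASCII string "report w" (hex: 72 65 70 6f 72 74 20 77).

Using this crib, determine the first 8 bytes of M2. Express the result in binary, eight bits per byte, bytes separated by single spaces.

Since C1 ⊕ C2 = M1 ⊕ M2, XORing with the guessed M1 bytes yields the corresponding M2 bytes: M2 = (C1 ⊕ C2) ⊕ M1.
byte 0: 94 xor 72 = e6
byte 1: 11 xor 65 = 74
byte 2: 97 xor 70 = e7
byte 3: c3 xor 6f = ac
byte 4: d5 xor 72 = a7
byte 5: 7c xor 74 = 08
byte 6: d9 xor 20 = f9
byte 7: e3 xor 77 = 94

11100110 01110100 11100111 10101100 10100111 00001000 11111001 10010100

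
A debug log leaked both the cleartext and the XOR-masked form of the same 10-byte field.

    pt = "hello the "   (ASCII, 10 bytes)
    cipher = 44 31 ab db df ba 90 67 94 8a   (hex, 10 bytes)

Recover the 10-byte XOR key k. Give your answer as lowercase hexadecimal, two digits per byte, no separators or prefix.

2c54c7b7b09ae40ff1aa

Since cipher = pt ⊕ k, XORing both sides with pt gives k = pt ⊕ cipher.
68 xor 44 = 2c
65 xor 31 = 54
6c xor ab = c7
6c xor db = b7
6f xor df = b0
20 xor ba = 9a
74 xor 90 = e4
68 xor 67 = 0f
65 xor 94 = f1
20 xor 8a = aa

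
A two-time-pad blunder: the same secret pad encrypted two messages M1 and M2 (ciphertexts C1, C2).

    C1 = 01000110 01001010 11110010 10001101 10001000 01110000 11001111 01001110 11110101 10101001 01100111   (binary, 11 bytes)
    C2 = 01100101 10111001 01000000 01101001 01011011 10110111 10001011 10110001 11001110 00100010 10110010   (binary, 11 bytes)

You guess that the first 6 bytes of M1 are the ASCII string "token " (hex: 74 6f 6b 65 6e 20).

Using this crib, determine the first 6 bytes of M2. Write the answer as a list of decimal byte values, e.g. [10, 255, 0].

[87, 156, 217, 129, 189, 231]

First, C1 ⊕ C2 = (M1 ⊕ K) ⊕ (M2 ⊕ K) = M1 ⊕ M2, so the key drops out. Then M2 = (M1 ⊕ M2) ⊕ M1 over the first 6 bytes.
byte 0: (46 ^ 65) ^ 74 = 23 ^ 74 = 57
byte 1: (4a ^ b9) ^ 6f = f3 ^ 6f = 9c
byte 2: (f2 ^ 40) ^ 6b = b2 ^ 6b = d9
byte 3: (8d ^ 69) ^ 65 = e4 ^ 65 = 81
byte 4: (88 ^ 5b) ^ 6e = d3 ^ 6e = bd
byte 5: (70 ^ b7) ^ 20 = c7 ^ 20 = e7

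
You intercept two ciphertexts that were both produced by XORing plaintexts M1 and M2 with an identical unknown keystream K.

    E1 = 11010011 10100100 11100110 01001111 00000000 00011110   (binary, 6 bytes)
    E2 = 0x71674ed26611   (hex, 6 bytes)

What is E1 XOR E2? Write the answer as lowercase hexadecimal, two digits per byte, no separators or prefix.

a2c3a89d660f

E1 ⊕ E2 = (M1 ⊕ K) ⊕ (M2 ⊕ K) = M1 ⊕ M2 — the shared key cancels under XOR.
d3 xor 71 = a2
a4 xor 67 = c3
e6 xor 4e = a8
4f xor d2 = 9d
00 xor 66 = 66
1e xor 11 = 0f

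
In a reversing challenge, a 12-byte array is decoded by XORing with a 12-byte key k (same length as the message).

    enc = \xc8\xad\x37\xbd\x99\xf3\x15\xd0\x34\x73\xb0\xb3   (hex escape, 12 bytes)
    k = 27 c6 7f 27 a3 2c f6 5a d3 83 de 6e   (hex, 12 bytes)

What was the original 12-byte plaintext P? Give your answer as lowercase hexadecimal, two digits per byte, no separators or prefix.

c8 XOR 27 = ef
ad XOR c6 = 6b
37 XOR 7f = 48
bd XOR 27 = 9a
99 XOR a3 = 3a
f3 XOR 2c = df
15 XOR f6 = e3
d0 XOR 5a = 8a
34 XOR d3 = e7
73 XOR 83 = f0
b0 XOR de = 6e
b3 XOR 6e = dd

ef6b489a3adfe38ae7f06edd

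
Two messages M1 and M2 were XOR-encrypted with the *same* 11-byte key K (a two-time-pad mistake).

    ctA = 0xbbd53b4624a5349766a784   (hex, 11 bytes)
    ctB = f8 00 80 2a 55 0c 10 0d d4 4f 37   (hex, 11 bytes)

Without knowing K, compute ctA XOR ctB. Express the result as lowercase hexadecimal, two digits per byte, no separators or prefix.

ctA ⊕ ctB = (M1 ⊕ K) ⊕ (M2 ⊕ K) = M1 ⊕ M2 — the shared key cancels under XOR.
bb xor f8 = 43
d5 xor 00 = d5
3b xor 80 = bb
46 xor 2a = 6c
24 xor 55 = 71
a5 xor 0c = a9
34 xor 10 = 24
97 xor 0d = 9a
66 xor d4 = b2
a7 xor 4f = e8
84 xor 37 = b3

43d5bb6c71a9249ab2e8b3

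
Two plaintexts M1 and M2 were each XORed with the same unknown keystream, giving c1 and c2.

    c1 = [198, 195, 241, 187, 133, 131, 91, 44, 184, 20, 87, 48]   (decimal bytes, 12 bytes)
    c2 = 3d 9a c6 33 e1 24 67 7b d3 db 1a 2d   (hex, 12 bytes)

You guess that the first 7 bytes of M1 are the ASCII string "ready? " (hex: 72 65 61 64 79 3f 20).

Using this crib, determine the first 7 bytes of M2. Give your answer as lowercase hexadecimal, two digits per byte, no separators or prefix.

First, c1 ⊕ c2 = (M1 ⊕ K) ⊕ (M2 ⊕ K) = M1 ⊕ M2, so the key drops out. Then M2 = (M1 ⊕ M2) ⊕ M1 over the first 7 bytes.
byte 0: (c6 XOR 3d) XOR 72 = fb XOR 72 = 89
byte 1: (c3 XOR 9a) XOR 65 = 59 XOR 65 = 3c
byte 2: (f1 XOR c6) XOR 61 = 37 XOR 61 = 56
byte 3: (bb XOR 33) XOR 64 = 88 XOR 64 = ec
byte 4: (85 XOR e1) XOR 79 = 64 XOR 79 = 1d
byte 5: (83 XOR 24) XOR 3f = a7 XOR 3f = 98
byte 6: (5b XOR 67) XOR 20 = 3c XOR 20 = 1c

893c56ec1d981c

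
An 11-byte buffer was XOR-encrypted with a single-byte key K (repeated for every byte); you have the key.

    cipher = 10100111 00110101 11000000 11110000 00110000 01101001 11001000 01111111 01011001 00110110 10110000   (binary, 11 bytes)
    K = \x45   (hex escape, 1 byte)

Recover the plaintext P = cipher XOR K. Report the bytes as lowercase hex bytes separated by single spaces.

The 1-byte key repeats, so the effective keystream is 45 45 45 45 45 45 45 45 45 45 45.
byte 0: 167 ⊕  69 = 226
byte 1:  53 ⊕  69 = 112
byte 2: 192 ⊕  69 = 133
byte 3: 240 ⊕  69 = 181
byte 4:  48 ⊕  69 = 117
byte 5: 105 ⊕  69 =  44
byte 6: 200 ⊕  69 = 141
byte 7: 127 ⊕  69 =  58
byte 8:  89 ⊕  69 =  28
byte 9:  54 ⊕  69 = 115
byte 10: 176 ⊕  69 = 245

e2 70 85 b5 75 2c 8d 3a 1c 73 f5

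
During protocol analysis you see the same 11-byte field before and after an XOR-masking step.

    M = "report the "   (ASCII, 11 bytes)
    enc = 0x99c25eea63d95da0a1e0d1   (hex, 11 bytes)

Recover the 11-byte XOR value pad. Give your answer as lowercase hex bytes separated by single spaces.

eb a7 2e 85 11 ad 7d d4 c9 85 f1

Since enc = M ⊕ pad, XORing both sides with M gives pad = M ⊕ enc.
byte 0: 114 XOR 153 = 235
byte 1: 101 XOR 194 = 167
byte 2: 112 XOR  94 =  46
byte 3: 111 XOR 234 = 133
byte 4: 114 XOR  99 =  17
byte 5: 116 XOR 217 = 173
byte 6:  32 XOR  93 = 125
byte 7: 116 XOR 160 = 212
byte 8: 104 XOR 161 = 201
byte 9: 101 XOR 224 = 133
byte 10:  32 XOR 209 = 241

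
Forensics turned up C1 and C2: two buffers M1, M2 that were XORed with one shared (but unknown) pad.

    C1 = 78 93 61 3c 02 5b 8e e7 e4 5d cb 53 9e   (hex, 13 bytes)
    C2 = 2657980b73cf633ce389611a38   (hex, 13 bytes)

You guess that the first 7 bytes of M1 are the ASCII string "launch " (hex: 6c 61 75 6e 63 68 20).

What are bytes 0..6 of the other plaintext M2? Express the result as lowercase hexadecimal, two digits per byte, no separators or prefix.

32a58c5912fccd

First, C1 ⊕ C2 = (M1 ⊕ K) ⊕ (M2 ⊕ K) = M1 ⊕ M2, so the key drops out. Then M2 = (M1 ⊕ M2) ⊕ M1 over the first 7 bytes.
byte 0: (78 XOR 26) XOR 6c = 5e XOR 6c = 32
byte 1: (93 XOR 57) XOR 61 = c4 XOR 61 = a5
byte 2: (61 XOR 98) XOR 75 = f9 XOR 75 = 8c
byte 3: (3c XOR 0b) XOR 6e = 37 XOR 6e = 59
byte 4: (02 XOR 73) XOR 63 = 71 XOR 63 = 12
byte 5: (5b XOR cf) XOR 68 = 94 XOR 68 = fc
byte 6: (8e XOR 63) XOR 20 = ed XOR 20 = cd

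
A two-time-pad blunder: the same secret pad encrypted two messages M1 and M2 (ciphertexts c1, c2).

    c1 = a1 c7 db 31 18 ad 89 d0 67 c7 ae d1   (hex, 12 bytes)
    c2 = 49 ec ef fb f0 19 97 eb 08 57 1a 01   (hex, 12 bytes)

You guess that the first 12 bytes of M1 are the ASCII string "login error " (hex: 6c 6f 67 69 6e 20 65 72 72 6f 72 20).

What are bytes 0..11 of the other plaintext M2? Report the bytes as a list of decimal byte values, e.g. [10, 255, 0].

First, c1 ⊕ c2 = (M1 ⊕ K) ⊕ (M2 ⊕ K) = M1 ⊕ M2, so the key drops out. Then M2 = (M1 ⊕ M2) ⊕ M1 over the first 12 bytes.
byte 0: (a1 xor 49) xor 6c = e8 xor 6c = 84
byte 1: (c7 xor ec) xor 6f = 2b xor 6f = 44
byte 2: (db xor ef) xor 67 = 34 xor 67 = 53
byte 3: (31 xor fb) xor 69 = ca xor 69 = a3
byte 4: (18 xor f0) xor 6e = e8 xor 6e = 86
byte 5: (ad xor 19) xor 20 = b4 xor 20 = 94
byte 6: (89 xor 97) xor 65 = 1e xor 65 = 7b
byte 7: (d0 xor eb) xor 72 = 3b xor 72 = 49
byte 8: (67 xor 08) xor 72 = 6f xor 72 = 1d
byte 9: (c7 xor 57) xor 6f = 90 xor 6f = ff
byte 10: (ae xor 1a) xor 72 = b4 xor 72 = c6
byte 11: (d1 xor 01) xor 20 = d0 xor 20 = f0

[132, 68, 83, 163, 134, 148, 123, 73, 29, 255, 198, 240]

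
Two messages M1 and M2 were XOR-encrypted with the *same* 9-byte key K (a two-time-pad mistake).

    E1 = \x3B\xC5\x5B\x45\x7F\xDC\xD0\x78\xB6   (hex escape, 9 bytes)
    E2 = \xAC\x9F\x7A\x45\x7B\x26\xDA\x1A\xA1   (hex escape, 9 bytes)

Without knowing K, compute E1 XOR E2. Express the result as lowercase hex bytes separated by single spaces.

E1 ⊕ E2 = (M1 ⊕ K) ⊕ (M2 ⊕ K) = M1 ⊕ M2 — the shared key cancels under XOR.
3b xor ac = 97
c5 xor 9f = 5a
5b xor 7a = 21
45 xor 45 = 00
7f xor 7b = 04
dc xor 26 = fa
d0 xor da = 0a
78 xor 1a = 62
b6 xor a1 = 17

97 5a 21 00 04 fa 0a 62 17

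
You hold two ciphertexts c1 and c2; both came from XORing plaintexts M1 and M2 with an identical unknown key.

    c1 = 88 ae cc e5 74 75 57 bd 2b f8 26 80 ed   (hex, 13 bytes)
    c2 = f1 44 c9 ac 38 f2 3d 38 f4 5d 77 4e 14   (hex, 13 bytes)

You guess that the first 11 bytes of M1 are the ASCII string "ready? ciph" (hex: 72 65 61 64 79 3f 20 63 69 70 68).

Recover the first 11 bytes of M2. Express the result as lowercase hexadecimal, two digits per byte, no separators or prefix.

0b8f642d35b84ae6b6d539

First, c1 ⊕ c2 = (M1 ⊕ K) ⊕ (M2 ⊕ K) = M1 ⊕ M2, so the key drops out. Then M2 = (M1 ⊕ M2) ⊕ M1 over the first 11 bytes.
byte 0: (88 ^ f1) ^ 72 = 79 ^ 72 = 0b
byte 1: (ae ^ 44) ^ 65 = ea ^ 65 = 8f
byte 2: (cc ^ c9) ^ 61 = 05 ^ 61 = 64
byte 3: (e5 ^ ac) ^ 64 = 49 ^ 64 = 2d
byte 4: (74 ^ 38) ^ 79 = 4c ^ 79 = 35
byte 5: (75 ^ f2) ^ 3f = 87 ^ 3f = b8
byte 6: (57 ^ 3d) ^ 20 = 6a ^ 20 = 4a
byte 7: (bd ^ 38) ^ 63 = 85 ^ 63 = e6
byte 8: (2b ^ f4) ^ 69 = df ^ 69 = b6
byte 9: (f8 ^ 5d) ^ 70 = a5 ^ 70 = d5
byte 10: (26 ^ 77) ^ 68 = 51 ^ 68 = 39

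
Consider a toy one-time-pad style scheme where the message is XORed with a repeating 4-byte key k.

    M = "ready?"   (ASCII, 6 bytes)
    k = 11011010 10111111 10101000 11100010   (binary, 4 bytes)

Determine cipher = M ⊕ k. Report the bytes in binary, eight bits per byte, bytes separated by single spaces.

10101000 11011010 11001001 10000110 10100011 10000000

The 4-byte key repeats, so the effective keystream is da bf a8 e2 da bf.
byte 0: 72 xor da = a8
byte 1: 65 xor bf = da
byte 2: 61 xor a8 = c9
byte 3: 64 xor e2 = 86
byte 4: 79 xor da = a3
byte 5: 3f xor bf = 80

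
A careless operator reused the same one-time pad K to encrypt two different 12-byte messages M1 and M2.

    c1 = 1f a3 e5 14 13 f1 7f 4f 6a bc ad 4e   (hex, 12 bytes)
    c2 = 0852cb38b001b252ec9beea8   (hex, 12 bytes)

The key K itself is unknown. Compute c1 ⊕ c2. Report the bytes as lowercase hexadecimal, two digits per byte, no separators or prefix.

c1 ⊕ c2 = (M1 ⊕ K) ⊕ (M2 ⊕ K) = M1 ⊕ M2 — the shared key cancels under XOR.
1f xor 08 = 17
a3 xor 52 = f1
e5 xor cb = 2e
14 xor 38 = 2c
13 xor b0 = a3
f1 xor 01 = f0
7f xor b2 = cd
4f xor 52 = 1d
6a xor ec = 86
bc xor 9b = 27
ad xor ee = 43
4e xor a8 = e6

17f12e2ca3f0cd1d862743e6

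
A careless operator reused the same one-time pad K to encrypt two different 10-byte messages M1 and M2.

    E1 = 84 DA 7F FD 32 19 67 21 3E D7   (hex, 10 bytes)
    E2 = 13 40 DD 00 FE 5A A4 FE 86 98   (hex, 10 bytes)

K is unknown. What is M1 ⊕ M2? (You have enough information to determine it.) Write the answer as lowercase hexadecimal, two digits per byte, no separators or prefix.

979aa2fdcc43c3dfb84f

E1 ⊕ E2 = (M1 ⊕ K) ⊕ (M2 ⊕ K) = M1 ⊕ M2 — the shared key cancels under XOR.
byte 0: 84 ⊕ 13 = 97
byte 1: da ⊕ 40 = 9a
byte 2: 7f ⊕ dd = a2
byte 3: fd ⊕ 00 = fd
byte 4: 32 ⊕ fe = cc
byte 5: 19 ⊕ 5a = 43
byte 6: 67 ⊕ a4 = c3
byte 7: 21 ⊕ fe = df
byte 8: 3e ⊕ 86 = b8
byte 9: d7 ⊕ 98 = 4f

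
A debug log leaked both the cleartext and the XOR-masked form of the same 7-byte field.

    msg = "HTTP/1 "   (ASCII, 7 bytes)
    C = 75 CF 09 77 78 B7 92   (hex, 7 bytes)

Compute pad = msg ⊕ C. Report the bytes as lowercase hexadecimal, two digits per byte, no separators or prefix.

3d9b5d275786b2

Since C = msg ⊕ pad, XORing both sides with msg gives pad = msg ⊕ C.
byte 0: 01001000 ^ 01110101 = 00111101
byte 1: 01010100 ^ 11001111 = 10011011
byte 2: 01010100 ^ 00001001 = 01011101
byte 3: 01010000 ^ 01110111 = 00100111
byte 4: 00101111 ^ 01111000 = 01010111
byte 5: 00110001 ^ 10110111 = 10000110
byte 6: 00100000 ^ 10010010 = 10110010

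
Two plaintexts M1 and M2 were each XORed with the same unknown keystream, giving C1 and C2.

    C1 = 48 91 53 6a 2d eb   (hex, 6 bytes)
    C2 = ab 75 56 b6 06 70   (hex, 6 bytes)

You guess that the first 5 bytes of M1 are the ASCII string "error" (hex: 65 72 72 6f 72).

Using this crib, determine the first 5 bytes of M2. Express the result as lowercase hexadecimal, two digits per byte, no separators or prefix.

869677b359

First, C1 ⊕ C2 = (M1 ⊕ K) ⊕ (M2 ⊕ K) = M1 ⊕ M2, so the key drops out. Then M2 = (M1 ⊕ M2) ⊕ M1 over the first 5 bytes.
byte 0: (48 ^ ab) ^ 65 = e3 ^ 65 = 86
byte 1: (91 ^ 75) ^ 72 = e4 ^ 72 = 96
byte 2: (53 ^ 56) ^ 72 = 05 ^ 72 = 77
byte 3: (6a ^ b6) ^ 6f = dc ^ 6f = b3
byte 4: (2d ^ 06) ^ 72 = 2b ^ 72 = 59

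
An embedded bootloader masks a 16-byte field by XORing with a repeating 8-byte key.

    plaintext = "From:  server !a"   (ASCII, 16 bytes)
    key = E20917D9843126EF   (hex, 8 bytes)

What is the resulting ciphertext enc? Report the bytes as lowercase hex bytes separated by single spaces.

a4 7b 78 b4 be 11 06 9c 87 7b 61 bc f6 11 07 8e

The 8-byte key repeats, so the effective keystream is e2 09 17 d9 84 31 26 ef e2 09 17 d9 84 31 26 ef.
byte 0: 01000110 xor 11100010 = 10100100
byte 1: 01110010 xor 00001001 = 01111011
byte 2: 01101111 xor 00010111 = 01111000
byte 3: 01101101 xor 11011001 = 10110100
byte 4: 00111010 xor 10000100 = 10111110
byte 5: 00100000 xor 00110001 = 00010001
byte 6: 00100000 xor 00100110 = 00000110
byte 7: 01110011 xor 11101111 = 10011100
byte 8: 01100101 xor 11100010 = 10000111
byte 9: 01110010 xor 00001001 = 01111011
byte 10: 01110110 xor 00010111 = 01100001
byte 11: 01100101 xor 11011001 = 10111100
byte 12: 01110010 xor 10000100 = 11110110
byte 13: 00100000 xor 00110001 = 00010001
byte 14: 00100001 xor 00100110 = 00000111
byte 15: 01100001 xor 11101111 = 10001110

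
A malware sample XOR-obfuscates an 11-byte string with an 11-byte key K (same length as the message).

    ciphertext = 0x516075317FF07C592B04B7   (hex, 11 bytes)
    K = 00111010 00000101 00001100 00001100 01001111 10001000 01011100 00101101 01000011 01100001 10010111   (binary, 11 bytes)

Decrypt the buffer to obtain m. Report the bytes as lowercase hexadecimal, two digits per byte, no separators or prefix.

 81 XOR  58 = 107
 96 XOR   5 = 101
117 XOR  12 = 121
 49 XOR  12 =  61
127 XOR  79 =  48
240 XOR 136 = 120
124 XOR  92 =  32
 89 XOR  45 = 116
 43 XOR  67 = 104
  4 XOR  97 = 101
183 XOR 151 =  32

6b65793d30782074686520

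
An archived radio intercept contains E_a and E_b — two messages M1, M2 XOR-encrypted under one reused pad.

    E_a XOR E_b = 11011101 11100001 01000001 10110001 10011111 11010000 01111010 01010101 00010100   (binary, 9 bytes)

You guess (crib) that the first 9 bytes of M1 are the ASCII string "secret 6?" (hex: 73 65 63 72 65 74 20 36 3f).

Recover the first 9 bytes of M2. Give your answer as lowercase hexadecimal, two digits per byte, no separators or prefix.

ae8422c3faa45a632b

Since E_a ⊕ E_b = M1 ⊕ M2, XORing with the guessed M1 bytes yields the corresponding M2 bytes: M2 = (E_a ⊕ E_b) ⊕ M1.
dd ⊕ 73 = ae
e1 ⊕ 65 = 84
41 ⊕ 63 = 22
b1 ⊕ 72 = c3
9f ⊕ 65 = fa
d0 ⊕ 74 = a4
7a ⊕ 20 = 5a
55 ⊕ 36 = 63
14 ⊕ 3f = 2b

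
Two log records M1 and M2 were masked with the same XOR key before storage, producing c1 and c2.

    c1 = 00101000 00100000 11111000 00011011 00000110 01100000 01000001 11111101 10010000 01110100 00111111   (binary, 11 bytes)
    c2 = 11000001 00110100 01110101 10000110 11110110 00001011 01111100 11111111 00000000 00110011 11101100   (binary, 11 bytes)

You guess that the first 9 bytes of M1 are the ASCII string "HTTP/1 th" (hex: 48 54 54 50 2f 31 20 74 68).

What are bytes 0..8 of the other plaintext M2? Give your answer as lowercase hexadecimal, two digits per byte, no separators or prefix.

a140d9cddf5a1d76f8

First, c1 ⊕ c2 = (M1 ⊕ K) ⊕ (M2 ⊕ K) = M1 ⊕ M2, so the key drops out. Then M2 = (M1 ⊕ M2) ⊕ M1 over the first 9 bytes.
byte 0: (28 xor c1) xor 48 = e9 xor 48 = a1
byte 1: (20 xor 34) xor 54 = 14 xor 54 = 40
byte 2: (f8 xor 75) xor 54 = 8d xor 54 = d9
byte 3: (1b xor 86) xor 50 = 9d xor 50 = cd
byte 4: (06 xor f6) xor 2f = f0 xor 2f = df
byte 5: (60 xor 0b) xor 31 = 6b xor 31 = 5a
byte 6: (41 xor 7c) xor 20 = 3d xor 20 = 1d
byte 7: (fd xor ff) xor 74 = 02 xor 74 = 76
byte 8: (90 xor 00) xor 68 = 90 xor 68 = f8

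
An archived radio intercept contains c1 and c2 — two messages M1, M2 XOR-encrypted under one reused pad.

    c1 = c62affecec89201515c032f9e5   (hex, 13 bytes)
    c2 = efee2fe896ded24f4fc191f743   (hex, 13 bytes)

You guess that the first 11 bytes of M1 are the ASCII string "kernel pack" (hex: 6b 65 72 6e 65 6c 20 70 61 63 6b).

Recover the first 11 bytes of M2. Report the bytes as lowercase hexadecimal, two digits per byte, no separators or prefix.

First, c1 ⊕ c2 = (M1 ⊕ K) ⊕ (M2 ⊕ K) = M1 ⊕ M2, so the key drops out. Then M2 = (M1 ⊕ M2) ⊕ M1 over the first 11 bytes.
byte 0: (c6 ^ ef) ^ 6b = 29 ^ 6b = 42
byte 1: (2a ^ ee) ^ 65 = c4 ^ 65 = a1
byte 2: (ff ^ 2f) ^ 72 = d0 ^ 72 = a2
byte 3: (ec ^ e8) ^ 6e = 04 ^ 6e = 6a
byte 4: (ec ^ 96) ^ 65 = 7a ^ 65 = 1f
byte 5: (89 ^ de) ^ 6c = 57 ^ 6c = 3b
byte 6: (20 ^ d2) ^ 20 = f2 ^ 20 = d2
byte 7: (15 ^ 4f) ^ 70 = 5a ^ 70 = 2a
byte 8: (15 ^ 4f) ^ 61 = 5a ^ 61 = 3b
byte 9: (c0 ^ c1) ^ 63 = 01 ^ 63 = 62
byte 10: (32 ^ 91) ^ 6b = a3 ^ 6b = c8

42a1a26a1f3bd22a3b62c8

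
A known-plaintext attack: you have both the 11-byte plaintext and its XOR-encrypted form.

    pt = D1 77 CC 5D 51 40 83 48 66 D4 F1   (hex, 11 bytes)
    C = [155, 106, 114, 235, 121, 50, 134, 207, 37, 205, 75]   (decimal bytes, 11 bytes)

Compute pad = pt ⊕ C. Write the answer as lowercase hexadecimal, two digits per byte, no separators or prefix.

Since C = pt ⊕ pad, XORing both sides with pt gives pad = pt ⊕ C.
d1 XOR 9b = 4a
77 XOR 6a = 1d
cc XOR 72 = be
5d XOR eb = b6
51 XOR 79 = 28
40 XOR 32 = 72
83 XOR 86 = 05
48 XOR cf = 87
66 XOR 25 = 43
d4 XOR cd = 19
f1 XOR 4b = ba

4a1dbeb6287205874319ba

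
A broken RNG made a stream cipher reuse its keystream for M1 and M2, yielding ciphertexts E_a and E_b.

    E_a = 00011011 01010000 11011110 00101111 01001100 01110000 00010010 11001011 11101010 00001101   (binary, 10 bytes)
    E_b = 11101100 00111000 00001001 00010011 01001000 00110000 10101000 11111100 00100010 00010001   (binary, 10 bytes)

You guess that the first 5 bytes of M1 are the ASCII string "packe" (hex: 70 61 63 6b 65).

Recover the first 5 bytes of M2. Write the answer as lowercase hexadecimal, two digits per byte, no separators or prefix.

First, E_a ⊕ E_b = (M1 ⊕ K) ⊕ (M2 ⊕ K) = M1 ⊕ M2, so the key drops out. Then M2 = (M1 ⊕ M2) ⊕ M1 over the first 5 bytes.
byte 0: (1b ^ ec) ^ 70 = f7 ^ 70 = 87
byte 1: (50 ^ 38) ^ 61 = 68 ^ 61 = 09
byte 2: (de ^ 09) ^ 63 = d7 ^ 63 = b4
byte 3: (2f ^ 13) ^ 6b = 3c ^ 6b = 57
byte 4: (4c ^ 48) ^ 65 = 04 ^ 65 = 61

8709b45761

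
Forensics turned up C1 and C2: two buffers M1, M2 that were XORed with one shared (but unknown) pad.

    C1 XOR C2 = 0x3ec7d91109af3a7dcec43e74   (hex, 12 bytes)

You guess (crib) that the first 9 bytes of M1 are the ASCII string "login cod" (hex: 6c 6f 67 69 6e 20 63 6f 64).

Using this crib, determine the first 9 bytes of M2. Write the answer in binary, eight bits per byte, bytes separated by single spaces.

01010010 10101000 10111110 01111000 01100111 10001111 01011001 00010010 10101010

Since C1 ⊕ C2 = M1 ⊕ M2, XORing with the guessed M1 bytes yields the corresponding M2 bytes: M2 = (C1 ⊕ C2) ⊕ M1.
byte 0:  62 ^ 108 =  82
byte 1: 199 ^ 111 = 168
byte 2: 217 ^ 103 = 190
byte 3:  17 ^ 105 = 120
byte 4:   9 ^ 110 = 103
byte 5: 175 ^  32 = 143
byte 6:  58 ^  99 =  89
byte 7: 125 ^ 111 =  18
byte 8: 206 ^ 100 = 170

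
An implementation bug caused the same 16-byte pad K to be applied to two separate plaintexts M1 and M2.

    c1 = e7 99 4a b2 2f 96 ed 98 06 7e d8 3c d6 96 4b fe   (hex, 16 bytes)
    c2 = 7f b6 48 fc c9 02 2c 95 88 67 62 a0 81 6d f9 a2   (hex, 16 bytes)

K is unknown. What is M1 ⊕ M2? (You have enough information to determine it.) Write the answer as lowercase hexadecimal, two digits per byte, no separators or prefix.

982f024ee694c10d8e19ba9c57fbb25c

c1 ⊕ c2 = (M1 ⊕ K) ⊕ (M2 ⊕ K) = M1 ⊕ M2 — the shared key cancels under XOR.
byte 0: 231 XOR 127 = 152
byte 1: 153 XOR 182 =  47
byte 2:  74 XOR  72 =   2
byte 3: 178 XOR 252 =  78
byte 4:  47 XOR 201 = 230
byte 5: 150 XOR   2 = 148
byte 6: 237 XOR  44 = 193
byte 7: 152 XOR 149 =  13
byte 8:   6 XOR 136 = 142
byte 9: 126 XOR 103 =  25
byte 10: 216 XOR  98 = 186
byte 11:  60 XOR 160 = 156
byte 12: 214 XOR 129 =  87
byte 13: 150 XOR 109 = 251
byte 14:  75 XOR 249 = 178
byte 15: 254 XOR 162 =  92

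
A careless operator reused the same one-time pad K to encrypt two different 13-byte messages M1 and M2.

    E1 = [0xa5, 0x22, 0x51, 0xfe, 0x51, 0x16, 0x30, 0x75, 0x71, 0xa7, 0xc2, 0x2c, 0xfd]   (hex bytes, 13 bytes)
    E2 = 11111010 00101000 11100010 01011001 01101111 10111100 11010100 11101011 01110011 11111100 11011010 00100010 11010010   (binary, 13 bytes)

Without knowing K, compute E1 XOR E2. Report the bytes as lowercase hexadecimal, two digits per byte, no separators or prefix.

5f0ab3a73eaae49e025b180e2f

E1 ⊕ E2 = (M1 ⊕ K) ⊕ (M2 ⊕ K) = M1 ⊕ M2 — the shared key cancels under XOR.
byte 0: a5 ⊕ fa = 5f
byte 1: 22 ⊕ 28 = 0a
byte 2: 51 ⊕ e2 = b3
byte 3: fe ⊕ 59 = a7
byte 4: 51 ⊕ 6f = 3e
byte 5: 16 ⊕ bc = aa
byte 6: 30 ⊕ d4 = e4
byte 7: 75 ⊕ eb = 9e
byte 8: 71 ⊕ 73 = 02
byte 9: a7 ⊕ fc = 5b
byte 10: c2 ⊕ da = 18
byte 11: 2c ⊕ 22 = 0e
byte 12: fd ⊕ d2 = 2f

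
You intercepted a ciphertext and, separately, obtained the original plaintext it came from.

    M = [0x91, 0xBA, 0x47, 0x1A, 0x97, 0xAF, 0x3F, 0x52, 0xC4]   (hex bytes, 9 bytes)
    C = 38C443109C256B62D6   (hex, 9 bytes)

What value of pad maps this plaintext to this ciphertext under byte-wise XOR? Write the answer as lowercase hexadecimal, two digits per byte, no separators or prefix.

a97e040a0b8a543012

Since C = M ⊕ pad, XORing both sides with M gives pad = M ⊕ C.
byte 0: 145 XOR  56 = 169
byte 1: 186 XOR 196 = 126
byte 2:  71 XOR  67 =   4
byte 3:  26 XOR  16 =  10
byte 4: 151 XOR 156 =  11
byte 5: 175 XOR  37 = 138
byte 6:  63 XOR 107 =  84
byte 7:  82 XOR  98 =  48
byte 8: 196 XOR 214 =  18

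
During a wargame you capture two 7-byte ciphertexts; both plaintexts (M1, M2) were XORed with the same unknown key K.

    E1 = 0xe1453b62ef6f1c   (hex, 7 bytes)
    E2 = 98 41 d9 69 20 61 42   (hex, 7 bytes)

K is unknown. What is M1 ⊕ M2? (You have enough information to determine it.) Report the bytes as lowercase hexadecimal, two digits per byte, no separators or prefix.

7904e20bcf0e5e

E1 ⊕ E2 = (M1 ⊕ K) ⊕ (M2 ⊕ K) = M1 ⊕ M2 — the shared key cancels under XOR.
225 ⊕ 152 = 121
 69 ⊕  65 =   4
 59 ⊕ 217 = 226
 98 ⊕ 105 =  11
239 ⊕  32 = 207
111 ⊕  97 =  14
 28 ⊕  66 =  94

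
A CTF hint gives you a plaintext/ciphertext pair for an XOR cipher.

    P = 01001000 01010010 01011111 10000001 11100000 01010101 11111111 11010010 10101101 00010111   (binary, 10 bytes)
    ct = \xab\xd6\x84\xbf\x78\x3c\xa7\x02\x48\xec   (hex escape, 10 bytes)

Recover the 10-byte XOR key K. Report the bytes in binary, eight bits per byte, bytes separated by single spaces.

Since ct = P ⊕ K, XORing both sides with P gives K = P ⊕ ct.
 72 ^ 171 = 227
 82 ^ 214 = 132
 95 ^ 132 = 219
129 ^ 191 =  62
224 ^ 120 = 152
 85 ^  60 = 105
255 ^ 167 =  88
210 ^   2 = 208
173 ^  72 = 229
 23 ^ 236 = 251

11100011 10000100 11011011 00111110 10011000 01101001 01011000 11010000 11100101 11111011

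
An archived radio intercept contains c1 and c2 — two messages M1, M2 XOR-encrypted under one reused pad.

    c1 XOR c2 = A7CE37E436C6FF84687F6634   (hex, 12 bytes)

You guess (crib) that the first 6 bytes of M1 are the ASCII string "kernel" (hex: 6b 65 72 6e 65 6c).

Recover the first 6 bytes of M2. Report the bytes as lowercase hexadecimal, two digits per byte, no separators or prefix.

Since c1 ⊕ c2 = M1 ⊕ M2, XORing with the guessed M1 bytes yields the corresponding M2 bytes: M2 = (c1 ⊕ c2) ⊕ M1.
167 xor 107 = 204
206 xor 101 = 171
 55 xor 114 =  69
228 xor 110 = 138
 54 xor 101 =  83
198 xor 108 = 170

ccab458a53aa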